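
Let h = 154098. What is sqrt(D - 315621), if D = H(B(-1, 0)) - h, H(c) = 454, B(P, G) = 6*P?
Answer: I*sqrt(469265) ≈ 685.03*I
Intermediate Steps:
D = -153644 (D = 454 - 1*154098 = 454 - 154098 = -153644)
sqrt(D - 315621) = sqrt(-153644 - 315621) = sqrt(-469265) = I*sqrt(469265)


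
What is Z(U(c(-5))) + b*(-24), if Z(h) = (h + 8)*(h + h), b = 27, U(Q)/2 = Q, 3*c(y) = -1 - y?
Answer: -5320/9 ≈ -591.11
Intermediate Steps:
c(y) = -1/3 - y/3 (c(y) = (-1 - y)/3 = -1/3 - y/3)
U(Q) = 2*Q
Z(h) = 2*h*(8 + h) (Z(h) = (8 + h)*(2*h) = 2*h*(8 + h))
Z(U(c(-5))) + b*(-24) = 2*(2*(-1/3 - 1/3*(-5)))*(8 + 2*(-1/3 - 1/3*(-5))) + 27*(-24) = 2*(2*(-1/3 + 5/3))*(8 + 2*(-1/3 + 5/3)) - 648 = 2*(2*(4/3))*(8 + 2*(4/3)) - 648 = 2*(8/3)*(8 + 8/3) - 648 = 2*(8/3)*(32/3) - 648 = 512/9 - 648 = -5320/9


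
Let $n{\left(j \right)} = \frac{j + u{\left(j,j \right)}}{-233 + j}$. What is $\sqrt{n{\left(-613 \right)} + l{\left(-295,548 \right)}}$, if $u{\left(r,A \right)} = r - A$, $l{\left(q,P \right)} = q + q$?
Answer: $\frac{i \sqrt{46861538}}{282} \approx 24.275 i$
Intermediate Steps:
$l{\left(q,P \right)} = 2 q$
$n{\left(j \right)} = \frac{j}{-233 + j}$ ($n{\left(j \right)} = \frac{j + \left(j - j\right)}{-233 + j} = \frac{j + 0}{-233 + j} = \frac{j}{-233 + j}$)
$\sqrt{n{\left(-613 \right)} + l{\left(-295,548 \right)}} = \sqrt{- \frac{613}{-233 - 613} + 2 \left(-295\right)} = \sqrt{- \frac{613}{-846} - 590} = \sqrt{\left(-613\right) \left(- \frac{1}{846}\right) - 590} = \sqrt{\frac{613}{846} - 590} = \sqrt{- \frac{498527}{846}} = \frac{i \sqrt{46861538}}{282}$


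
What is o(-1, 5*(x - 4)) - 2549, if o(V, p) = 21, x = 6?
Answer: -2528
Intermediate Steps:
o(-1, 5*(x - 4)) - 2549 = 21 - 2549 = -2528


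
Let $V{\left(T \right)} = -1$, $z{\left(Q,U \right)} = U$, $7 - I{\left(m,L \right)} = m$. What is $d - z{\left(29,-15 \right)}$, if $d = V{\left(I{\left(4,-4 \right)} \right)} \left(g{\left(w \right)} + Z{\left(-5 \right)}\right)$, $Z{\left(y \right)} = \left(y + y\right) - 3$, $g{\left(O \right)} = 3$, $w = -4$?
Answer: $25$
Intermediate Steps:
$I{\left(m,L \right)} = 7 - m$
$Z{\left(y \right)} = -3 + 2 y$ ($Z{\left(y \right)} = 2 y - 3 = -3 + 2 y$)
$d = 10$ ($d = - (3 + \left(-3 + 2 \left(-5\right)\right)) = - (3 - 13) = \left(-1\right) \left(-10\right) = 10$)
$d - z{\left(29,-15 \right)} = 10 - -15 = 10 + 15 = 25$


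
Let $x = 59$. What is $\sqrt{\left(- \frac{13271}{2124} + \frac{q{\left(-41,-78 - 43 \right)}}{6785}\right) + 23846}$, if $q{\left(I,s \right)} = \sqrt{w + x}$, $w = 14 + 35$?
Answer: $\frac{\sqrt{39509718539075 + 1465560 \sqrt{3}}}{40710} \approx 154.4$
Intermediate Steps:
$w = 49$
$q{\left(I,s \right)} = 6 \sqrt{3}$ ($q{\left(I,s \right)} = \sqrt{49 + 59} = \sqrt{108} = 6 \sqrt{3}$)
$\sqrt{\left(- \frac{13271}{2124} + \frac{q{\left(-41,-78 - 43 \right)}}{6785}\right) + 23846} = \sqrt{\left(- \frac{13271}{2124} + \frac{6 \sqrt{3}}{6785}\right) + 23846} = \sqrt{\frac{50635633}{2124} + \frac{6 \sqrt{3}}{6785}}$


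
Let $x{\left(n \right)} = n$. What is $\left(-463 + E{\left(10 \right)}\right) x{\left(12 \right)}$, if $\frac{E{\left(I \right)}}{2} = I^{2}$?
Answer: $-3156$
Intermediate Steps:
$E{\left(I \right)} = 2 I^{2}$
$\left(-463 + E{\left(10 \right)}\right) x{\left(12 \right)} = \left(-463 + 2 \cdot 10^{2}\right) 12 = \left(-463 + 2 \cdot 100\right) 12 = \left(-463 + 200\right) 12 = \left(-263\right) 12 = -3156$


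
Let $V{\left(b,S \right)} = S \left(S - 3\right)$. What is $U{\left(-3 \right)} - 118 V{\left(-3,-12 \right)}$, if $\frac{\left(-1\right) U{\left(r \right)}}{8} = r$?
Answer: $-21216$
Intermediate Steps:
$U{\left(r \right)} = - 8 r$
$V{\left(b,S \right)} = S \left(-3 + S\right)$
$U{\left(-3 \right)} - 118 V{\left(-3,-12 \right)} = \left(-8\right) \left(-3\right) - 118 \left(- 12 \left(-3 - 12\right)\right) = 24 - 118 \left(\left(-12\right) \left(-15\right)\right) = 24 - 21240 = -21216$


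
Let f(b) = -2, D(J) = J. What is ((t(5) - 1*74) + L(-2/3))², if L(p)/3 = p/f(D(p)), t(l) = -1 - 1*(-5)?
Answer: 4761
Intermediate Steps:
t(l) = 4 (t(l) = -1 + 5 = 4)
L(p) = -3*p/2 (L(p) = 3*(p/(-2)) = 3*(p*(-½)) = 3*(-p/2) = -3*p/2)
((t(5) - 1*74) + L(-2/3))² = ((4 - 1*74) - (-3)/3)² = ((4 - 74) - (-3)/3)² = (-70 - 3/2*(-⅔))² = (-70 + 1)² = (-69)² = 4761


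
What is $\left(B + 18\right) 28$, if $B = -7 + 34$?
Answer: $1260$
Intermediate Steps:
$B = 27$
$\left(B + 18\right) 28 = \left(27 + 18\right) 28 = 45 \cdot 28 = 1260$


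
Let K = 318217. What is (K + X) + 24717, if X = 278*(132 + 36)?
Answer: 389638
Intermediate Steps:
X = 46704 (X = 278*168 = 46704)
(K + X) + 24717 = (318217 + 46704) + 24717 = 364921 + 24717 = 389638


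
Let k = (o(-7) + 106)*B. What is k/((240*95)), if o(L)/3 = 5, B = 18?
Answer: 363/3800 ≈ 0.095526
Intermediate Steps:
o(L) = 15 (o(L) = 3*5 = 15)
k = 2178 (k = (15 + 106)*18 = 121*18 = 2178)
k/((240*95)) = 2178/((240*95)) = 2178/22800 = 2178*(1/22800) = 363/3800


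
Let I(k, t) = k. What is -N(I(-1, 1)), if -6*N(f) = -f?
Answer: 1/6 ≈ 0.16667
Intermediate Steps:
N(f) = f/6 (N(f) = -(-1)*f/6 = f/6)
-N(I(-1, 1)) = -(-1)/6 = -1*(-1/6) = 1/6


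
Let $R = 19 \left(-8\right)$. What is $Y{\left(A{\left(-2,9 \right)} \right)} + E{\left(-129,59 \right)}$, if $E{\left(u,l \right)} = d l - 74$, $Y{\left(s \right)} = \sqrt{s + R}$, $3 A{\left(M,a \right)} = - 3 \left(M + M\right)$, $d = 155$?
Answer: $9071 + 2 i \sqrt{37} \approx 9071.0 + 12.166 i$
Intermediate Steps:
$R = -152$
$A{\left(M,a \right)} = - 2 M$ ($A{\left(M,a \right)} = \frac{\left(-3\right) \left(M + M\right)}{3} = \frac{\left(-3\right) 2 M}{3} = \frac{\left(-6\right) M}{3} = - 2 M$)
$Y{\left(s \right)} = \sqrt{-152 + s}$ ($Y{\left(s \right)} = \sqrt{s - 152} = \sqrt{-152 + s}$)
$E{\left(u,l \right)} = -74 + 155 l$ ($E{\left(u,l \right)} = 155 l - 74 = -74 + 155 l$)
$Y{\left(A{\left(-2,9 \right)} \right)} + E{\left(-129,59 \right)} = \sqrt{-152 - -4} + \left(-74 + 155 \cdot 59\right) = \sqrt{-152 + 4} + \left(-74 + 9145\right) = \sqrt{-148} + 9071 = 2 i \sqrt{37} + 9071 = 9071 + 2 i \sqrt{37}$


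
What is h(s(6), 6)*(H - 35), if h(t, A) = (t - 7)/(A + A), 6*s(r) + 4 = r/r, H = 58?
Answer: -115/8 ≈ -14.375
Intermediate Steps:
s(r) = -1/2 (s(r) = -2/3 + (r/r)/6 = -2/3 + (1/6)*1 = -2/3 + 1/6 = -1/2)
h(t, A) = (-7 + t)/(2*A) (h(t, A) = (-7 + t)/((2*A)) = (-7 + t)*(1/(2*A)) = (-7 + t)/(2*A))
h(s(6), 6)*(H - 35) = ((1/2)*(-7 - 1/2)/6)*(58 - 35) = ((1/2)*(1/6)*(-15/2))*23 = -5/8*23 = -115/8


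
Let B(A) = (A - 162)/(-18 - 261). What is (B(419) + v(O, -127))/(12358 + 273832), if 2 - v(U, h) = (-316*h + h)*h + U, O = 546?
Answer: 708672566/39923505 ≈ 17.751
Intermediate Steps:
B(A) = 18/31 - A/279 (B(A) = (-162 + A)/(-279) = (-162 + A)*(-1/279) = 18/31 - A/279)
v(U, h) = 2 - U + 315*h**2 (v(U, h) = 2 - ((-316*h + h)*h + U) = 2 - ((-315*h)*h + U) = 2 - (-315*h**2 + U) = 2 - (U - 315*h**2) = 2 + (-U + 315*h**2) = 2 - U + 315*h**2)
(B(419) + v(O, -127))/(12358 + 273832) = ((18/31 - 1/279*419) + (2 - 1*546 + 315*(-127)**2))/(12358 + 273832) = ((18/31 - 419/279) + (2 - 546 + 315*16129))/286190 = (-257/279 + (2 - 546 + 5080635))*(1/286190) = (-257/279 + 5080091)*(1/286190) = (1417345132/279)*(1/286190) = 708672566/39923505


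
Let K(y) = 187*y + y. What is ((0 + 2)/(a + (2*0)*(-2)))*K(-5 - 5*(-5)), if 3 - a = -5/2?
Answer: 15040/11 ≈ 1367.3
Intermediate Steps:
K(y) = 188*y
a = 11/2 (a = 3 - (-5)/2 = 3 - 1*(-5/2) = 3 + 5/2 = 11/2 ≈ 5.5000)
((0 + 2)/(a + (2*0)*(-2)))*K(-5 - 5*(-5)) = ((0 + 2)/(11/2 + (2*0)*(-2)))*(188*(-5 - 5*(-5))) = (2/(11/2 + 0*(-2)))*(188*(-5 + 25)) = (2/(11/2 + 0))*(188*20) = (2/(11/2))*3760 = (2*(2/11))*3760 = (4/11)*3760 = 15040/11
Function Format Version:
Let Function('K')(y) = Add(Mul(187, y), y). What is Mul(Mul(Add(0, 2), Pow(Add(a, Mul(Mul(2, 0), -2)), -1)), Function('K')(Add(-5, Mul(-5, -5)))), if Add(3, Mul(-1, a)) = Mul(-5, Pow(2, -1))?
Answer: Rational(15040, 11) ≈ 1367.3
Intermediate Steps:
Function('K')(y) = Mul(188, y)
a = Rational(11, 2) (a = Add(3, Mul(-1, Mul(-5, Pow(2, -1)))) = Add(3, Mul(-1, Mul(-5, Rational(1, 2)))) = Add(3, Mul(-1, Rational(-5, 2))) = Add(3, Rational(5, 2)) = Rational(11, 2) ≈ 5.5000)
Mul(Mul(Add(0, 2), Pow(Add(a, Mul(Mul(2, 0), -2)), -1)), Function('K')(Add(-5, Mul(-5, -5)))) = Mul(Mul(Add(0, 2), Pow(Add(Rational(11, 2), Mul(Mul(2, 0), -2)), -1)), Mul(188, Add(-5, Mul(-5, -5)))) = Mul(Mul(2, Pow(Add(Rational(11, 2), Mul(0, -2)), -1)), Mul(188, Add(-5, 25))) = Mul(Mul(2, Pow(Add(Rational(11, 2), 0), -1)), Mul(188, 20)) = Mul(Mul(2, Pow(Rational(11, 2), -1)), 3760) = Mul(Mul(2, Rational(2, 11)), 3760) = Mul(Rational(4, 11), 3760) = Rational(15040, 11)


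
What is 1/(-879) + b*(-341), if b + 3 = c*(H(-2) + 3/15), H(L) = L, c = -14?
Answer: -33271034/4395 ≈ -7570.2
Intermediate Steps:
b = 111/5 (b = -3 - 14*(-2 + 3/15) = -3 - 14*(-2 + 3*(1/15)) = -3 - 14*(-2 + 1/5) = -3 - 14*(-9/5) = -3 + 126/5 = 111/5 ≈ 22.200)
1/(-879) + b*(-341) = 1/(-879) + (111/5)*(-341) = -1/879 - 37851/5 = -33271034/4395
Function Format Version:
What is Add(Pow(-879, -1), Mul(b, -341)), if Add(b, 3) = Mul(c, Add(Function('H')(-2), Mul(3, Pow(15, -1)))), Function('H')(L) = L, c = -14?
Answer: Rational(-33271034, 4395) ≈ -7570.2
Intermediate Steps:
b = Rational(111, 5) (b = Add(-3, Mul(-14, Add(-2, Mul(3, Pow(15, -1))))) = Add(-3, Mul(-14, Add(-2, Mul(3, Rational(1, 15))))) = Add(-3, Mul(-14, Add(-2, Rational(1, 5)))) = Add(-3, Mul(-14, Rational(-9, 5))) = Add(-3, Rational(126, 5)) = Rational(111, 5) ≈ 22.200)
Add(Pow(-879, -1), Mul(b, -341)) = Add(Pow(-879, -1), Mul(Rational(111, 5), -341)) = Add(Rational(-1, 879), Rational(-37851, 5)) = Rational(-33271034, 4395)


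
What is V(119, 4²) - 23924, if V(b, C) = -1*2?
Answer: -23926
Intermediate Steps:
V(b, C) = -2
V(119, 4²) - 23924 = -2 - 23924 = -23926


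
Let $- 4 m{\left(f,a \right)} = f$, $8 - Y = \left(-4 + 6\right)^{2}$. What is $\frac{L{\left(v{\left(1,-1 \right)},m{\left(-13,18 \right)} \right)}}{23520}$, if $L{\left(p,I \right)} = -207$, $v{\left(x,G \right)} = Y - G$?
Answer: $- \frac{69}{7840} \approx -0.008801$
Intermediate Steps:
$Y = 4$ ($Y = 8 - \left(-4 + 6\right)^{2} = 8 - 2^{2} = 8 - 4 = 4$)
$m{\left(f,a \right)} = - \frac{f}{4}$
$v{\left(x,G \right)} = 4 - G$
$\frac{L{\left(v{\left(1,-1 \right)},m{\left(-13,18 \right)} \right)}}{23520} = - \frac{207}{23520} = \left(-207\right) \frac{1}{23520} = - \frac{69}{7840}$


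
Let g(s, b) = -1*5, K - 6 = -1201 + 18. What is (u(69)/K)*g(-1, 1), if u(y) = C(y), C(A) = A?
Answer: 345/1177 ≈ 0.29312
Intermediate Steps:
u(y) = y
K = -1177 (K = 6 + (-1201 + 18) = 6 - 1183 = -1177)
g(s, b) = -5
(u(69)/K)*g(-1, 1) = (69/(-1177))*(-5) = (69*(-1/1177))*(-5) = -69/1177*(-5) = 345/1177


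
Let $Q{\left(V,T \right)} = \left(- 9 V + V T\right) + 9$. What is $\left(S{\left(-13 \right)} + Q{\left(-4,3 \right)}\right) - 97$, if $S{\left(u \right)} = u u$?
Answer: $105$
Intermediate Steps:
$S{\left(u \right)} = u^{2}$
$Q{\left(V,T \right)} = 9 - 9 V + T V$ ($Q{\left(V,T \right)} = \left(- 9 V + T V\right) + 9 = 9 - 9 V + T V$)
$\left(S{\left(-13 \right)} + Q{\left(-4,3 \right)}\right) - 97 = \left(\left(-13\right)^{2} + \left(9 - -36 + 3 \left(-4\right)\right)\right) - 97 = \left(169 + \left(9 + 36 - 12\right)\right) - 97 = \left(169 + 33\right) - 97 = 202 - 97 = 105$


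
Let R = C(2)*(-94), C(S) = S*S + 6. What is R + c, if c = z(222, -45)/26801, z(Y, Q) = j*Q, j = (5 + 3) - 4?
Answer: -25193120/26801 ≈ -940.01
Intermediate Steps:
C(S) = 6 + S² (C(S) = S² + 6 = 6 + S²)
j = 4 (j = 8 - 4 = 4)
R = -940 (R = (6 + 2²)*(-94) = (6 + 4)*(-94) = 10*(-94) = -940)
z(Y, Q) = 4*Q
c = -180/26801 (c = (4*(-45))/26801 = -180*1/26801 = -180/26801 ≈ -0.0067162)
R + c = -940 - 180/26801 = -25193120/26801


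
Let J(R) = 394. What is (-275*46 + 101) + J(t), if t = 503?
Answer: -12155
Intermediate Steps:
(-275*46 + 101) + J(t) = (-275*46 + 101) + 394 = (-12650 + 101) + 394 = -12549 + 394 = -12155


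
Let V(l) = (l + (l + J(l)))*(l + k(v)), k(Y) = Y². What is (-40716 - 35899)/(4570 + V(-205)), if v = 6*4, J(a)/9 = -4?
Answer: 76615/160896 ≈ 0.47618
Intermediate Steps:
J(a) = -36 (J(a) = 9*(-4) = -36)
v = 24
V(l) = (-36 + 2*l)*(576 + l) (V(l) = (l + (l - 36))*(l + 24²) = (l + (-36 + l))*(l + 576) = (-36 + 2*l)*(576 + l))
(-40716 - 35899)/(4570 + V(-205)) = (-40716 - 35899)/(4570 + (-20736 + 2*(-205)² + 1116*(-205))) = -76615/(4570 + (-20736 + 2*42025 - 228780)) = -76615/(4570 + (-20736 + 84050 - 228780)) = -76615/(4570 - 165466) = -76615/(-160896) = -76615*(-1/160896) = 76615/160896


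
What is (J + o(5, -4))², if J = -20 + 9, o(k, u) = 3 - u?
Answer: 16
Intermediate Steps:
J = -11
(J + o(5, -4))² = (-11 + (3 - 1*(-4)))² = (-11 + (3 + 4))² = (-11 + 7)² = (-4)² = 16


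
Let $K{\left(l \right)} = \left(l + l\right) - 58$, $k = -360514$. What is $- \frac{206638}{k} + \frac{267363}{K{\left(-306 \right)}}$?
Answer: $- \frac{48124828561}{120772190} \approx -398.48$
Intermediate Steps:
$K{\left(l \right)} = -58 + 2 l$ ($K{\left(l \right)} = 2 l - 58 = -58 + 2 l$)
$- \frac{206638}{k} + \frac{267363}{K{\left(-306 \right)}} = - \frac{206638}{-360514} + \frac{267363}{-58 + 2 \left(-306\right)} = \left(-206638\right) \left(- \frac{1}{360514}\right) + \frac{267363}{-58 - 612} = \frac{103319}{180257} + \frac{267363}{-670} = \frac{103319}{180257} + 267363 \left(- \frac{1}{670}\right) = \frac{103319}{180257} - \frac{267363}{670} = - \frac{48124828561}{120772190}$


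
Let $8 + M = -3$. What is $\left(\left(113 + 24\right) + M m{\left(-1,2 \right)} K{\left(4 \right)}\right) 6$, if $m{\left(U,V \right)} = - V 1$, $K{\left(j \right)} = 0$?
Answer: $822$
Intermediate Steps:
$M = -11$ ($M = -8 - 3 = -11$)
$m{\left(U,V \right)} = - V$
$\left(\left(113 + 24\right) + M m{\left(-1,2 \right)} K{\left(4 \right)}\right) 6 = \left(\left(113 + 24\right) + - 11 \left(\left(-1\right) 2\right) 0\right) 6 = \left(137 + \left(-11\right) \left(-2\right) 0\right) 6 = \left(137 + 22 \cdot 0\right) 6 = \left(137 + 0\right) 6 = 137 \cdot 6 = 822$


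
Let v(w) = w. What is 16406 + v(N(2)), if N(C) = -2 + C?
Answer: 16406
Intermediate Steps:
16406 + v(N(2)) = 16406 + (-2 + 2) = 16406 + 0 = 16406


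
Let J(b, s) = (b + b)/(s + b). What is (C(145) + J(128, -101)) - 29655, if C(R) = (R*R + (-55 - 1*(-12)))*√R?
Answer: -800429/27 + 20982*√145 ≈ 2.2301e+5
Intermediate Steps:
C(R) = √R*(-43 + R²) (C(R) = (R² + (-55 + 12))*√R = (R² - 43)*√R = (-43 + R²)*√R = √R*(-43 + R²))
J(b, s) = 2*b/(b + s) (J(b, s) = (2*b)/(b + s) = 2*b/(b + s))
(C(145) + J(128, -101)) - 29655 = (√145*(-43 + 145²) + 2*128/(128 - 101)) - 29655 = (√145*(-43 + 21025) + 2*128/27) - 29655 = (√145*20982 + 2*128*(1/27)) - 29655 = (20982*√145 + 256/27) - 29655 = (256/27 + 20982*√145) - 29655 = -800429/27 + 20982*√145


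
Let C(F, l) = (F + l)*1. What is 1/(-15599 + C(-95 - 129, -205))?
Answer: -1/16028 ≈ -6.2391e-5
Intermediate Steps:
C(F, l) = F + l
1/(-15599 + C(-95 - 129, -205)) = 1/(-15599 + ((-95 - 129) - 205)) = 1/(-15599 + (-224 - 205)) = 1/(-15599 - 429) = 1/(-16028) = -1/16028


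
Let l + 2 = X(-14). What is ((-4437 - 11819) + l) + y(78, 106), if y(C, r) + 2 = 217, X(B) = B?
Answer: -16057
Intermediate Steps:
y(C, r) = 215 (y(C, r) = -2 + 217 = 215)
l = -16 (l = -2 - 14 = -16)
((-4437 - 11819) + l) + y(78, 106) = ((-4437 - 11819) - 16) + 215 = (-16256 - 16) + 215 = -16272 + 215 = -16057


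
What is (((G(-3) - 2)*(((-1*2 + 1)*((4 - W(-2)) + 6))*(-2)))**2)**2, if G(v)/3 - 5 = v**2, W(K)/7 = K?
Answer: 13589544960000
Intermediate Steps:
W(K) = 7*K
G(v) = 15 + 3*v**2
(((G(-3) - 2)*(((-1*2 + 1)*((4 - W(-2)) + 6))*(-2)))**2)**2 = ((((15 + 3*(-3)**2) - 2)*(((-1*2 + 1)*((4 - 7*(-2)) + 6))*(-2)))**2)**2 = ((((15 + 3*9) - 2)*(((-2 + 1)*((4 - 1*(-14)) + 6))*(-2)))**2)**2 = ((((15 + 27) - 2)*(-((4 + 14) + 6)*(-2)))**2)**2 = (((42 - 2)*(-(18 + 6)*(-2)))**2)**2 = ((40*(-1*24*(-2)))**2)**2 = ((40*(-24*(-2)))**2)**2 = ((40*48)**2)**2 = (1920**2)**2 = 3686400**2 = 13589544960000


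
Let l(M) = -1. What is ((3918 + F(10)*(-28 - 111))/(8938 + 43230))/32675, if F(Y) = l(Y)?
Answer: 4057/1704589400 ≈ 2.3800e-6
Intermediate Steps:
F(Y) = -1
((3918 + F(10)*(-28 - 111))/(8938 + 43230))/32675 = ((3918 - (-28 - 111))/(8938 + 43230))/32675 = ((3918 - 1*(-139))/52168)*(1/32675) = ((3918 + 139)*(1/52168))*(1/32675) = (4057*(1/52168))*(1/32675) = (4057/52168)*(1/32675) = 4057/1704589400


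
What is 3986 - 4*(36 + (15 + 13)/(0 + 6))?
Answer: 11470/3 ≈ 3823.3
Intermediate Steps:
3986 - 4*(36 + (15 + 13)/(0 + 6)) = 3986 - 4*(36 + 28/6) = 3986 - 4*(36 + 28*(1/6)) = 3986 - 4*(36 + 14/3) = 3986 - 4*122/3 = 3986 - 1*488/3 = 3986 - 488/3 = 11470/3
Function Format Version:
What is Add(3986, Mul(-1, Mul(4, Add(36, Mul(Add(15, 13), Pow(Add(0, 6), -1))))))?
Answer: Rational(11470, 3) ≈ 3823.3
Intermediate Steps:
Add(3986, Mul(-1, Mul(4, Add(36, Mul(Add(15, 13), Pow(Add(0, 6), -1)))))) = Add(3986, Mul(-1, Mul(4, Add(36, Mul(28, Pow(6, -1)))))) = Add(3986, Mul(-1, Mul(4, Add(36, Mul(28, Rational(1, 6)))))) = Add(3986, Mul(-1, Mul(4, Add(36, Rational(14, 3))))) = Add(3986, Mul(-1, Mul(4, Rational(122, 3)))) = Add(3986, Mul(-1, Rational(488, 3))) = Add(3986, Rational(-488, 3)) = Rational(11470, 3)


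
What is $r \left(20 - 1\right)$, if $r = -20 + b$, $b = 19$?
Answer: $-19$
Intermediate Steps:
$r = -1$ ($r = -20 + 19 = -1$)
$r \left(20 - 1\right) = - (20 - 1) = \left(-1\right) 19 = -19$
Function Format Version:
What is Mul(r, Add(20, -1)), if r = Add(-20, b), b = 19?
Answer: -19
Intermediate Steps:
r = -1 (r = Add(-20, 19) = -1)
Mul(r, Add(20, -1)) = Mul(-1, Add(20, -1)) = Mul(-1, 19) = -19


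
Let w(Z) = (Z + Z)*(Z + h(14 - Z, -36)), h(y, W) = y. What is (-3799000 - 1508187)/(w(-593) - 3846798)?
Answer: 5307187/3863402 ≈ 1.3737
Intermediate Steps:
w(Z) = 28*Z (w(Z) = (Z + Z)*(Z + (14 - Z)) = (2*Z)*14 = 28*Z)
(-3799000 - 1508187)/(w(-593) - 3846798) = (-3799000 - 1508187)/(28*(-593) - 3846798) = -5307187/(-16604 - 3846798) = -5307187/(-3863402) = -5307187*(-1/3863402) = 5307187/3863402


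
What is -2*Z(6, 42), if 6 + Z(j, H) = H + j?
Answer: -84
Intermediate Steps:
Z(j, H) = -6 + H + j (Z(j, H) = -6 + (H + j) = -6 + H + j)
-2*Z(6, 42) = -2*(-6 + 42 + 6) = -2*42 = -84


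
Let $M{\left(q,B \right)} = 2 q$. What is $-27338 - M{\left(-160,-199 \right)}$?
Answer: $-27018$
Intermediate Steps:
$-27338 - M{\left(-160,-199 \right)} = -27338 - 2 \left(-160\right) = -27338 - -320 = -27338 + 320 = -27018$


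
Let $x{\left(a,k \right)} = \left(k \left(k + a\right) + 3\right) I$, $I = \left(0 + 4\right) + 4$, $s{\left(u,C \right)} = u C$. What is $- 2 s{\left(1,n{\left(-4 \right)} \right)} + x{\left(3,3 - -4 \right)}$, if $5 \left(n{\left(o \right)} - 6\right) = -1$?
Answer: $\frac{2862}{5} \approx 572.4$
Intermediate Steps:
$n{\left(o \right)} = \frac{29}{5}$ ($n{\left(o \right)} = 6 + \frac{1}{5} \left(-1\right) = 6 - \frac{1}{5} = \frac{29}{5}$)
$s{\left(u,C \right)} = C u$
$I = 8$ ($I = 4 + 4 = 8$)
$x{\left(a,k \right)} = 24 + 8 k \left(a + k\right)$ ($x{\left(a,k \right)} = \left(k \left(k + a\right) + 3\right) 8 = \left(k \left(a + k\right) + 3\right) 8 = \left(3 + k \left(a + k\right)\right) 8 = 24 + 8 k \left(a + k\right)$)
$- 2 s{\left(1,n{\left(-4 \right)} \right)} + x{\left(3,3 - -4 \right)} = - 2 \cdot \frac{29}{5} \cdot 1 + \left(24 + 8 \left(3 - -4\right)^{2} + 8 \cdot 3 \left(3 - -4\right)\right) = \left(-2\right) \frac{29}{5} + \left(24 + 8 \left(3 + 4\right)^{2} + 8 \cdot 3 \left(3 + 4\right)\right) = - \frac{58}{5} + \left(24 + 8 \cdot 7^{2} + 8 \cdot 3 \cdot 7\right) = - \frac{58}{5} + \left(24 + 8 \cdot 49 + 168\right) = - \frac{58}{5} + \left(24 + 392 + 168\right) = - \frac{58}{5} + 584 = \frac{2862}{5}$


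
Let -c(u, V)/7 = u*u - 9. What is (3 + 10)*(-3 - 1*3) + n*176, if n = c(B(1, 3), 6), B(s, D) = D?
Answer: -78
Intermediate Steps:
c(u, V) = 63 - 7*u² (c(u, V) = -7*(u*u - 9) = -7*(u² - 9) = -7*(-9 + u²) = 63 - 7*u²)
n = 0 (n = 63 - 7*3² = 63 - 7*9 = 63 - 63 = 0)
(3 + 10)*(-3 - 1*3) + n*176 = (3 + 10)*(-3 - 1*3) + 0*176 = 13*(-3 - 3) + 0 = 13*(-6) + 0 = -78 + 0 = -78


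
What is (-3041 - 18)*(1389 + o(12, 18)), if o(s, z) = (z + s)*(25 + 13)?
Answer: -7736211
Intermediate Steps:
o(s, z) = 38*s + 38*z (o(s, z) = (s + z)*38 = 38*s + 38*z)
(-3041 - 18)*(1389 + o(12, 18)) = (-3041 - 18)*(1389 + (38*12 + 38*18)) = -3059*(1389 + (456 + 684)) = -3059*(1389 + 1140) = -3059*2529 = -7736211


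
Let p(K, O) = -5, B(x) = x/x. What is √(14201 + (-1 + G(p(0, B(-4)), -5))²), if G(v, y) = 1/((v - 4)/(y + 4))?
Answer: √1150345/9 ≈ 119.17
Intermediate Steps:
B(x) = 1
G(v, y) = (4 + y)/(-4 + v) (G(v, y) = 1/((-4 + v)/(4 + y)) = (4 + y)/(-4 + v))
√(14201 + (-1 + G(p(0, B(-4)), -5))²) = √(14201 + (-1 + (4 - 5)/(-4 - 5))²) = √(14201 + (-1 - 1/(-9))²) = √(14201 + (-1 - ⅑*(-1))²) = √(14201 + (-1 + ⅑)²) = √(14201 + (-8/9)²) = √(14201 + 64/81) = √(1150345/81) = √1150345/9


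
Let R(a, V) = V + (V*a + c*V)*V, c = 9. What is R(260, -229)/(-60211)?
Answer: -14106400/60211 ≈ -234.28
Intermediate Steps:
R(a, V) = V + V*(9*V + V*a) (R(a, V) = V + (V*a + 9*V)*V = V + (9*V + V*a)*V = V + V*(9*V + V*a))
R(260, -229)/(-60211) = -229*(1 + 9*(-229) - 229*260)/(-60211) = -229*(1 - 2061 - 59540)*(-1/60211) = -229*(-61600)*(-1/60211) = 14106400*(-1/60211) = -14106400/60211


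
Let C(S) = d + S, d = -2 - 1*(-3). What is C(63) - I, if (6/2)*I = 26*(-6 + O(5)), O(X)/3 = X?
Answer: -14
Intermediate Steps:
d = 1 (d = -2 + 3 = 1)
O(X) = 3*X
C(S) = 1 + S
I = 78 (I = (26*(-6 + 3*5))/3 = (26*(-6 + 15))/3 = (26*9)/3 = (⅓)*234 = 78)
C(63) - I = (1 + 63) - 1*78 = 64 - 78 = -14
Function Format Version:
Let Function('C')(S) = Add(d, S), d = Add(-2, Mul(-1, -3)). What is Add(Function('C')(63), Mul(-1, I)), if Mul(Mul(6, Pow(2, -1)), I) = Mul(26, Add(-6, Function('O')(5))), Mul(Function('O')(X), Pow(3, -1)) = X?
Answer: -14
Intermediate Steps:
d = 1 (d = Add(-2, 3) = 1)
Function('O')(X) = Mul(3, X)
Function('C')(S) = Add(1, S)
I = 78 (I = Mul(Rational(1, 3), Mul(26, Add(-6, Mul(3, 5)))) = Mul(Rational(1, 3), Mul(26, Add(-6, 15))) = Mul(Rational(1, 3), Mul(26, 9)) = Mul(Rational(1, 3), 234) = 78)
Add(Function('C')(63), Mul(-1, I)) = Add(Add(1, 63), Mul(-1, 78)) = Add(64, -78) = -14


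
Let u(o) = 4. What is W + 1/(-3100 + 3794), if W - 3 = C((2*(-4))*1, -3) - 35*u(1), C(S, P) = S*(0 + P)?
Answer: -78421/694 ≈ -113.00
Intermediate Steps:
C(S, P) = P*S (C(S, P) = S*P = P*S)
W = -113 (W = 3 + (-3*2*(-4) - 35*4) = 3 + (-(-24) - 140) = 3 + (-3*(-8) - 140) = 3 + (24 - 140) = 3 - 116 = -113)
W + 1/(-3100 + 3794) = -113 + 1/(-3100 + 3794) = -113 + 1/694 = -78421/694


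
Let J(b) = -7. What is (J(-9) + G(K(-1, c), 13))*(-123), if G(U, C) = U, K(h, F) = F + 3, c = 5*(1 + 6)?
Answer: -3813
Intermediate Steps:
c = 35 (c = 5*7 = 35)
K(h, F) = 3 + F
(J(-9) + G(K(-1, c), 13))*(-123) = (-7 + (3 + 35))*(-123) = (-7 + 38)*(-123) = 31*(-123) = -3813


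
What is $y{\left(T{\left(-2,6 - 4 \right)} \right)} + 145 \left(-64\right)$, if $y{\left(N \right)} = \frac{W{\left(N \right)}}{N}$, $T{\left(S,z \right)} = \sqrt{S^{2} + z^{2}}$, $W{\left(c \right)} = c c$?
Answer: $-9280 + 2 \sqrt{2} \approx -9277.2$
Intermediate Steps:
$W{\left(c \right)} = c^{2}$
$y{\left(N \right)} = N$ ($y{\left(N \right)} = \frac{N^{2}}{N} = N$)
$y{\left(T{\left(-2,6 - 4 \right)} \right)} + 145 \left(-64\right) = \sqrt{\left(-2\right)^{2} + \left(6 - 4\right)^{2}} + 145 \left(-64\right) = \sqrt{4 + \left(6 - 4\right)^{2}} - 9280 = \sqrt{4 + 2^{2}} - 9280 = \sqrt{4 + 4} - 9280 = \sqrt{8} - 9280 = 2 \sqrt{2} - 9280 = -9280 + 2 \sqrt{2}$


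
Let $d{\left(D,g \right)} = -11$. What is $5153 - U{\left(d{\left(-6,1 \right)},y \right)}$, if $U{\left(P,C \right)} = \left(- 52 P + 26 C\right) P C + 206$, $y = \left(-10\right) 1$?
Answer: $-29373$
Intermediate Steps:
$y = -10$
$U{\left(P,C \right)} = 206 + C P \left(- 52 P + 26 C\right)$ ($U{\left(P,C \right)} = P \left(- 52 P + 26 C\right) C + 206 = C P \left(- 52 P + 26 C\right) + 206 = 206 + C P \left(- 52 P + 26 C\right)$)
$5153 - U{\left(d{\left(-6,1 \right)},y \right)} = 5153 - \left(206 - - 520 \left(-11\right)^{2} + 26 \left(-11\right) \left(-10\right)^{2}\right) = 5153 - \left(206 - \left(-520\right) 121 + 26 \left(-11\right) 100\right) = 5153 - \left(206 + 62920 - 28600\right) = 5153 - 34526 = -29373$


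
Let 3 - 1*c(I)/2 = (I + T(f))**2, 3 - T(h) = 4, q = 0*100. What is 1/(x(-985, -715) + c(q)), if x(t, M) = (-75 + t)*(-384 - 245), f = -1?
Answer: 1/666744 ≈ 1.4998e-6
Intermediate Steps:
q = 0
T(h) = -1 (T(h) = 3 - 1*4 = 3 - 4 = -1)
x(t, M) = 47175 - 629*t (x(t, M) = (-75 + t)*(-629) = 47175 - 629*t)
c(I) = 6 - 2*(-1 + I)**2 (c(I) = 6 - 2*(I - 1)**2 = 6 - 2*(-1 + I)**2)
1/(x(-985, -715) + c(q)) = 1/((47175 - 629*(-985)) + (6 - 2*(-1 + 0)**2)) = 1/((47175 + 619565) + (6 - 2*(-1)**2)) = 1/(666740 + (6 - 2*1)) = 1/(666740 + (6 - 2)) = 1/(666740 + 4) = 1/666744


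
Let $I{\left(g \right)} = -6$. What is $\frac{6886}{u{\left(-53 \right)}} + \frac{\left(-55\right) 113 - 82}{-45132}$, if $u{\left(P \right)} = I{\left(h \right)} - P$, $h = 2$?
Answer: $\frac{103691637}{707068} \approx 146.65$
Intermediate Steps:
$u{\left(P \right)} = -6 - P$
$\frac{6886}{u{\left(-53 \right)}} + \frac{\left(-55\right) 113 - 82}{-45132} = \frac{6886}{-6 - -53} + \frac{\left(-55\right) 113 - 82}{-45132} = \frac{6886}{-6 + 53} + \left(-6215 - 82\right) \left(- \frac{1}{45132}\right) = \frac{6886}{47} - - \frac{2099}{15044} = 6886 \cdot \frac{1}{47} + \frac{2099}{15044} = \frac{6886}{47} + \frac{2099}{15044} = \frac{103691637}{707068}$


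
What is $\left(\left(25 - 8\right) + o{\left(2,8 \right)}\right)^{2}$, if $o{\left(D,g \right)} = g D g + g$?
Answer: $23409$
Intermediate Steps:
$o{\left(D,g \right)} = g + D g^{2}$ ($o{\left(D,g \right)} = D g g + g = D g^{2} + g = g + D g^{2}$)
$\left(\left(25 - 8\right) + o{\left(2,8 \right)}\right)^{2} = \left(\left(25 - 8\right) + 8 \left(1 + 2 \cdot 8\right)\right)^{2} = \left(\left(25 - 8\right) + 8 \left(1 + 16\right)\right)^{2} = \left(17 + 8 \cdot 17\right)^{2} = \left(17 + 136\right)^{2} = 153^{2} = 23409$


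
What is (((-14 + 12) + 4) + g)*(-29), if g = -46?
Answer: 1276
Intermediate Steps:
(((-14 + 12) + 4) + g)*(-29) = (((-14 + 12) + 4) - 46)*(-29) = ((-2 + 4) - 46)*(-29) = (2 - 46)*(-29) = -44*(-29) = 1276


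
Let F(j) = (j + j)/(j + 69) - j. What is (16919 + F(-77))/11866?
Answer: 68061/47464 ≈ 1.4340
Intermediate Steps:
F(j) = -j + 2*j/(69 + j) (F(j) = (2*j)/(69 + j) - j = 2*j/(69 + j) - j = -j + 2*j/(69 + j))
(16919 + F(-77))/11866 = (16919 - 1*(-77)*(67 - 77)/(69 - 77))/11866 = (16919 - 1*(-77)*(-10)/(-8))*(1/11866) = (16919 - 1*(-77)*(-⅛)*(-10))*(1/11866) = (16919 + 385/4)*(1/11866) = (68061/4)*(1/11866) = 68061/47464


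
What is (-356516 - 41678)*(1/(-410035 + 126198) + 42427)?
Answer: -4795192470769212/283837 ≈ -1.6894e+10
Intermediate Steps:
(-356516 - 41678)*(1/(-410035 + 126198) + 42427) = -398194*(1/(-283837) + 42427) = -398194*(-1/283837 + 42427) = -398194*12042352398/283837 = -4795192470769212/283837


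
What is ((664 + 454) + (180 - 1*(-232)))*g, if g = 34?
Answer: 52020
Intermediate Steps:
((664 + 454) + (180 - 1*(-232)))*g = ((664 + 454) + (180 - 1*(-232)))*34 = (1118 + (180 + 232))*34 = (1118 + 412)*34 = 1530*34 = 52020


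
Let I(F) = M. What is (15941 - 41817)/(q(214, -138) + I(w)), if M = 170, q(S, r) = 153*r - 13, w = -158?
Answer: 25876/20957 ≈ 1.2347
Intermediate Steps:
q(S, r) = -13 + 153*r
I(F) = 170
(15941 - 41817)/(q(214, -138) + I(w)) = (15941 - 41817)/((-13 + 153*(-138)) + 170) = -25876/((-13 - 21114) + 170) = -25876/(-21127 + 170) = -25876/(-20957) = -25876*(-1/20957) = 25876/20957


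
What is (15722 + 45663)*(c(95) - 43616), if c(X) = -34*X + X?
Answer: -2869810135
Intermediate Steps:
c(X) = -33*X
(15722 + 45663)*(c(95) - 43616) = (15722 + 45663)*(-33*95 - 43616) = 61385*(-3135 - 43616) = 61385*(-46751) = -2869810135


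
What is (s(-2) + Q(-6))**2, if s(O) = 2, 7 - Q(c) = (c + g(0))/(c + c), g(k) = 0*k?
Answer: 289/4 ≈ 72.250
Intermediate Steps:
g(k) = 0
Q(c) = 13/2 (Q(c) = 7 - (c + 0)/(c + c) = 7 - c/(2*c) = 7 - c*1/(2*c) = 7 - 1*1/2 = 7 - 1/2 = 13/2)
(s(-2) + Q(-6))**2 = (2 + 13/2)**2 = (17/2)**2 = 289/4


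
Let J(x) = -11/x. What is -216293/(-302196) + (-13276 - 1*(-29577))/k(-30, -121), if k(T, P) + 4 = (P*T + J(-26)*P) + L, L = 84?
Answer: 148654258693/28747603284 ≈ 5.1710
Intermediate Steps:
k(T, P) = 80 + 11*P/26 + P*T (k(T, P) = -4 + ((P*T + (-11/(-26))*P) + 84) = -4 + ((P*T + (-11*(-1/26))*P) + 84) = -4 + ((P*T + 11*P/26) + 84) = -4 + ((11*P/26 + P*T) + 84) = -4 + (84 + 11*P/26 + P*T) = 80 + 11*P/26 + P*T)
-216293/(-302196) + (-13276 - 1*(-29577))/k(-30, -121) = -216293/(-302196) + (-13276 - 1*(-29577))/(80 + (11/26)*(-121) - 121*(-30)) = -216293*(-1/302196) + (-13276 + 29577)/(80 - 1331/26 + 3630) = 216293/302196 + 16301/(95129/26) = 216293/302196 + 16301*(26/95129) = 216293/302196 + 423826/95129 = 148654258693/28747603284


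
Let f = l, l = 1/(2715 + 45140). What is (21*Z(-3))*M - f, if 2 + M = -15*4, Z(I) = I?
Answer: 186921629/47855 ≈ 3906.0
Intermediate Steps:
l = 1/47855 ≈ 2.0896e-5
M = -62 (M = -2 - 15*4 = -2 - 60 = -62)
f = 1/47855 ≈ 2.0896e-5
(21*Z(-3))*M - f = (21*(-3))*(-62) - 1*1/47855 = -63*(-62) - 1/47855 = 3906 - 1/47855 = 186921629/47855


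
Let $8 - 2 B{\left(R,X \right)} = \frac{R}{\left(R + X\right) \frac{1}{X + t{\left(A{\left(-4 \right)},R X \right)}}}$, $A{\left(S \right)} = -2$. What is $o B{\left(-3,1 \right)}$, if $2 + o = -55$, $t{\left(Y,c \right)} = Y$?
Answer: $- \frac{1083}{4} \approx -270.75$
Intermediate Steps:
$o = -57$ ($o = -2 - 55 = -57$)
$B{\left(R,X \right)} = 4 - \frac{R \left(-2 + X\right)}{2 \left(R + X\right)}$ ($B{\left(R,X \right)} = 4 - \frac{R \frac{1}{\left(R + X\right) \frac{1}{X - 2}}}{2} = 4 - \frac{R \frac{1}{\left(R + X\right) \frac{1}{-2 + X}}}{2} = 4 - \frac{R \frac{1}{\frac{1}{-2 + X} \left(R + X\right)}}{2} = 4 - \frac{R \frac{-2 + X}{R + X}}{2} = 4 - \frac{R \frac{1}{R + X} \left(-2 + X\right)}{2} = 4 - \frac{R \left(-2 + X\right)}{2 \left(R + X\right)}$)
$o B{\left(-3,1 \right)} = - 57 \frac{4 \cdot 1 + 5 \left(-3\right) - \left(- \frac{3}{2}\right) 1}{-3 + 1} = - 57 \frac{4 - 15 + \frac{3}{2}}{-2} = - 57 \left(\left(- \frac{1}{2}\right) \left(- \frac{19}{2}\right)\right) = \left(-57\right) \frac{19}{4} = - \frac{1083}{4}$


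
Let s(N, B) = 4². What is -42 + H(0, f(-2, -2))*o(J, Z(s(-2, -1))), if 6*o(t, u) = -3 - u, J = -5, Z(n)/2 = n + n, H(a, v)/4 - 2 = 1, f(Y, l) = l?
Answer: -176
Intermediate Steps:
H(a, v) = 12 (H(a, v) = 8 + 4*1 = 8 + 4 = 12)
s(N, B) = 16
Z(n) = 4*n (Z(n) = 2*(n + n) = 2*(2*n) = 4*n)
o(t, u) = -½ - u/6 (o(t, u) = (-3 - u)/6 = -½ - u/6)
-42 + H(0, f(-2, -2))*o(J, Z(s(-2, -1))) = -42 + 12*(-½ - 2*16/3) = -42 + 12*(-½ - ⅙*64) = -42 + 12*(-½ - 32/3) = -42 + 12*(-67/6) = -42 - 134 = -176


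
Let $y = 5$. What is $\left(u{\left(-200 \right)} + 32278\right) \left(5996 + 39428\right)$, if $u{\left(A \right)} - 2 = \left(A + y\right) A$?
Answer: $3237822720$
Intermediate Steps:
$u{\left(A \right)} = 2 + A \left(5 + A\right)$ ($u{\left(A \right)} = 2 + \left(A + 5\right) A = 2 + \left(5 + A\right) A = 2 + A \left(5 + A\right)$)
$\left(u{\left(-200 \right)} + 32278\right) \left(5996 + 39428\right) = \left(\left(2 + \left(-200\right)^{2} + 5 \left(-200\right)\right) + 32278\right) \left(5996 + 39428\right) = \left(\left(2 + 40000 - 1000\right) + 32278\right) 45424 = \left(39002 + 32278\right) 45424 = 71280 \cdot 45424 = 3237822720$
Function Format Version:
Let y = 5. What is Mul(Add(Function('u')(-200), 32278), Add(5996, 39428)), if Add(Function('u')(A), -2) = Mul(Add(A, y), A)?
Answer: 3237822720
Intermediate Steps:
Function('u')(A) = Add(2, Mul(A, Add(5, A))) (Function('u')(A) = Add(2, Mul(Add(A, 5), A)) = Add(2, Mul(Add(5, A), A)) = Add(2, Mul(A, Add(5, A))))
Mul(Add(Function('u')(-200), 32278), Add(5996, 39428)) = Mul(Add(Add(2, Pow(-200, 2), Mul(5, -200)), 32278), Add(5996, 39428)) = Mul(Add(Add(2, 40000, -1000), 32278), 45424) = Mul(Add(39002, 32278), 45424) = Mul(71280, 45424) = 3237822720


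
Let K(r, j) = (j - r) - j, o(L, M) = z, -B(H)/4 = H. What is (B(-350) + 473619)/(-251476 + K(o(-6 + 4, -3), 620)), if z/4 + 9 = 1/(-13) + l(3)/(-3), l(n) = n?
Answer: -6175247/3268664 ≈ -1.8892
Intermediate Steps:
B(H) = -4*H
z = -524/13 (z = -36 + 4*(1/(-13) + 3/(-3)) = -36 + 4*(1*(-1/13) + 3*(-1/3)) = -36 + 4*(-1/13 - 1) = -36 + 4*(-14/13) = -36 - 56/13 = -524/13 ≈ -40.308)
o(L, M) = -524/13
K(r, j) = -r
(B(-350) + 473619)/(-251476 + K(o(-6 + 4, -3), 620)) = (-4*(-350) + 473619)/(-251476 - 1*(-524/13)) = (1400 + 473619)/(-251476 + 524/13) = 475019/(-3268664/13) = 475019*(-13/3268664) = -6175247/3268664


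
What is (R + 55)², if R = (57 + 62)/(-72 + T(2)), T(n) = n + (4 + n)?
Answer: 11566801/4096 ≈ 2823.9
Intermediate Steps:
T(n) = 4 + 2*n
R = -119/64 (R = (57 + 62)/(-72 + (4 + 2*2)) = 119/(-72 + (4 + 4)) = 119/(-72 + 8) = 119/(-64) = 119*(-1/64) = -119/64 ≈ -1.8594)
(R + 55)² = (-119/64 + 55)² = (3401/64)² = 11566801/4096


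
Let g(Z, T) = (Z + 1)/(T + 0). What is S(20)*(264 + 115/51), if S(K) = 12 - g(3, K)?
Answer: 801161/255 ≈ 3141.8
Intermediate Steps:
g(Z, T) = (1 + Z)/T
S(K) = 12 - 4/K (S(K) = 12 - (1 + 3)/K = 12 - 4/K)
S(20)*(264 + 115/51) = (12 - 4/20)*(264 + 115/51) = (12 - 4*1/20)*(264 + 115*(1/51)) = (12 - ⅕)*(264 + 115/51) = (59/5)*(13579/51) = 801161/255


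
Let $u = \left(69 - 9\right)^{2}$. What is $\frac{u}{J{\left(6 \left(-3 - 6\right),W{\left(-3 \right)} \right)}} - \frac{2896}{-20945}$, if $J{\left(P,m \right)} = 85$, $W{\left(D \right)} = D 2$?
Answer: $\frac{15129632}{356065} \approx 42.491$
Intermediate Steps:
$u = 3600$ ($u = 60^{2} = 3600$)
$W{\left(D \right)} = 2 D$
$\frac{u}{J{\left(6 \left(-3 - 6\right),W{\left(-3 \right)} \right)}} - \frac{2896}{-20945} = \frac{3600}{85} - \frac{2896}{-20945} = 3600 \cdot \frac{1}{85} - - \frac{2896}{20945} = \frac{720}{17} + \frac{2896}{20945} = \frac{15129632}{356065}$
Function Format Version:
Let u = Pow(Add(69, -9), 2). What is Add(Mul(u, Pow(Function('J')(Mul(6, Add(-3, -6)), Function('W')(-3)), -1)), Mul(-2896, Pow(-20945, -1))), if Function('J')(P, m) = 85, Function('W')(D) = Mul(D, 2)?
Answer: Rational(15129632, 356065) ≈ 42.491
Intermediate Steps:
u = 3600 (u = Pow(60, 2) = 3600)
Function('W')(D) = Mul(2, D)
Add(Mul(u, Pow(Function('J')(Mul(6, Add(-3, -6)), Function('W')(-3)), -1)), Mul(-2896, Pow(-20945, -1))) = Add(Mul(3600, Pow(85, -1)), Mul(-2896, Pow(-20945, -1))) = Add(Mul(3600, Rational(1, 85)), Mul(-2896, Rational(-1, 20945))) = Add(Rational(720, 17), Rational(2896, 20945)) = Rational(15129632, 356065)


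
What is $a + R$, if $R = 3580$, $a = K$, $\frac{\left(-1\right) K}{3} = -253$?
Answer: $4339$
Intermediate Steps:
$K = 759$ ($K = \left(-3\right) \left(-253\right) = 759$)
$a = 759$
$a + R = 759 + 3580 = 4339$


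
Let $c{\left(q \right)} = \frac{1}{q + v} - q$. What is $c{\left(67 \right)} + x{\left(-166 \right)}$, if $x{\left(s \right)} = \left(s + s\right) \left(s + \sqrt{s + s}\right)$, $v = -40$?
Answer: $\frac{1486216}{27} - 664 i \sqrt{83} \approx 55045.0 - 6049.3 i$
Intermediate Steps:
$c{\left(q \right)} = \frac{1}{-40 + q} - q$ ($c{\left(q \right)} = \frac{1}{q - 40} - q = \frac{1}{-40 + q} - q$)
$x{\left(s \right)} = 2 s \left(s + \sqrt{2} \sqrt{s}\right)$ ($x{\left(s \right)} = 2 s \left(s + \sqrt{2 s}\right) = 2 s \left(s + \sqrt{2} \sqrt{s}\right)$)
$c{\left(67 \right)} + x{\left(-166 \right)} = \frac{1 - 67^{2} + 40 \cdot 67}{-40 + 67} + \left(2 \left(-166\right)^{2} + 2 \sqrt{2} \left(-166\right)^{\frac{3}{2}}\right) = \frac{1 - 4489 + 2680}{27} + \left(2 \cdot 27556 + 2 \sqrt{2} \left(- 166 i \sqrt{166}\right)\right) = \frac{1 - 4489 + 2680}{27} + \left(55112 - 664 i \sqrt{83}\right) = \frac{1}{27} \left(-1808\right) + \left(55112 - 664 i \sqrt{83}\right) = - \frac{1808}{27} + \left(55112 - 664 i \sqrt{83}\right) = \frac{1486216}{27} - 664 i \sqrt{83}$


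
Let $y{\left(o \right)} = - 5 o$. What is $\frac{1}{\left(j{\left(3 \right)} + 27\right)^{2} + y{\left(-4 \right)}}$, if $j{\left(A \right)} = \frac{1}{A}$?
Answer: $\frac{9}{6904} \approx 0.0013036$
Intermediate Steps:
$\frac{1}{\left(j{\left(3 \right)} + 27\right)^{2} + y{\left(-4 \right)}} = \frac{1}{\left(\frac{1}{3} + 27\right)^{2} - -20} = \frac{1}{\left(\frac{1}{3} + 27\right)^{2} + 20} = \frac{1}{\left(\frac{82}{3}\right)^{2} + 20} = \frac{1}{\frac{6724}{9} + 20} = \frac{1}{\frac{6904}{9}} = \frac{9}{6904}$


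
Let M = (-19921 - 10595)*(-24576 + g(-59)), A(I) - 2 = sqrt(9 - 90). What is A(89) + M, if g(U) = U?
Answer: 751761662 + 9*I ≈ 7.5176e+8 + 9.0*I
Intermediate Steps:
A(I) = 2 + 9*I (A(I) = 2 + sqrt(9 - 90) = 2 + sqrt(-81) = 2 + 9*I)
M = 751761660 (M = (-19921 - 10595)*(-24576 - 59) = -30516*(-24635) = 751761660)
A(89) + M = (2 + 9*I) + 751761660 = 751761662 + 9*I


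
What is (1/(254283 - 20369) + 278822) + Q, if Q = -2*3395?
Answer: 63632093249/233914 ≈ 2.7203e+5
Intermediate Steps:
Q = -6790
(1/(254283 - 20369) + 278822) + Q = (1/(254283 - 20369) + 278822) - 6790 = (1/233914 + 278822) - 6790 = 65220369309/233914 - 6790 = 63632093249/233914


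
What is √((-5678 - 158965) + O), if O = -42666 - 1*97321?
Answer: I*√304630 ≈ 551.93*I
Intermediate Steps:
O = -139987 (O = -42666 - 97321 = -139987)
√((-5678 - 158965) + O) = √((-5678 - 158965) - 139987) = √(-164643 - 139987) = √(-304630) = I*√304630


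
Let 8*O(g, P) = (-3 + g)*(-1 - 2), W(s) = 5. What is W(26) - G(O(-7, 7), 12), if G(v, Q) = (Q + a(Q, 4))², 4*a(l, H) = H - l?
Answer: -95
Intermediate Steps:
a(l, H) = -l/4 + H/4 (a(l, H) = (H - l)/4 = -l/4 + H/4)
O(g, P) = 9/8 - 3*g/8 (O(g, P) = ((-3 + g)*(-1 - 2))/8 = ((-3 + g)*(-3))/8 = (9 - 3*g)/8 = 9/8 - 3*g/8)
G(v, Q) = (1 + 3*Q/4)² (G(v, Q) = (Q + (-Q/4 + (¼)*4))² = (Q + (-Q/4 + 1))² = (Q + (1 - Q/4))² = (1 + 3*Q/4)²)
W(26) - G(O(-7, 7), 12) = 5 - (4 + 3*12)²/16 = 5 - (4 + 36)²/16 = 5 - 40²/16 = 5 - 1600/16 = 5 - 1*100 = 5 - 100 = -95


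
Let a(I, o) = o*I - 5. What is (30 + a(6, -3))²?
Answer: 49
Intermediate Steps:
a(I, o) = -5 + I*o (a(I, o) = I*o - 5 = -5 + I*o)
(30 + a(6, -3))² = (30 + (-5 + 6*(-3)))² = (30 + (-5 - 18))² = (30 - 23)² = 7² = 49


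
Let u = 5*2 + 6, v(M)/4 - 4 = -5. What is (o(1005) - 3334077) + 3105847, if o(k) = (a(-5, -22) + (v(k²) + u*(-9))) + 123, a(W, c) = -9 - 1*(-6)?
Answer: -228258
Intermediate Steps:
v(M) = -4 (v(M) = 16 + 4*(-5) = 16 - 20 = -4)
u = 16 (u = 10 + 6 = 16)
a(W, c) = -3 (a(W, c) = -9 + 6 = -3)
o(k) = -28 (o(k) = (-3 + (-4 + 16*(-9))) + 123 = (-3 + (-4 - 144)) + 123 = (-3 - 148) + 123 = -151 + 123 = -28)
(o(1005) - 3334077) + 3105847 = (-28 - 3334077) + 3105847 = -3334105 + 3105847 = -228258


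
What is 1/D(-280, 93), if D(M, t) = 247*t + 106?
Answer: 1/23077 ≈ 4.3333e-5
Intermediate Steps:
D(M, t) = 106 + 247*t
1/D(-280, 93) = 1/(106 + 247*93) = 1/(106 + 22971) = 1/23077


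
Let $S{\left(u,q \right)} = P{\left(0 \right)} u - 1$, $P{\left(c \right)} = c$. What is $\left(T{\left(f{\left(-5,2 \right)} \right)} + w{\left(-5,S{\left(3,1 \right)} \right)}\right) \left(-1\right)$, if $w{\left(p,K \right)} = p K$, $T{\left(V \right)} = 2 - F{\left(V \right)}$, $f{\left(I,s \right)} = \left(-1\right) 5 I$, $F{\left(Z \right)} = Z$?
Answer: $18$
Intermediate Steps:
$f{\left(I,s \right)} = - 5 I$
$T{\left(V \right)} = 2 - V$
$S{\left(u,q \right)} = -1$ ($S{\left(u,q \right)} = 0 u - 1 = 0 - 1 = -1$)
$w{\left(p,K \right)} = K p$
$\left(T{\left(f{\left(-5,2 \right)} \right)} + w{\left(-5,S{\left(3,1 \right)} \right)}\right) \left(-1\right) = \left(\left(2 - \left(-5\right) \left(-5\right)\right) - -5\right) \left(-1\right) = \left(\left(2 - 25\right) + 5\right) \left(-1\right) = \left(-23 + 5\right) \left(-1\right) = \left(-18\right) \left(-1\right) = 18$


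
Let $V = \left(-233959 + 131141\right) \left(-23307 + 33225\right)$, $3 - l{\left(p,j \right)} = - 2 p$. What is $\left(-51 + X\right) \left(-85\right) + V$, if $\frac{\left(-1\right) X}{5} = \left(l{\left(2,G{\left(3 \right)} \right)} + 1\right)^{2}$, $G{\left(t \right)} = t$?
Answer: $-1019717389$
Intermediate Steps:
$l{\left(p,j \right)} = 3 + 2 p$ ($l{\left(p,j \right)} = 3 - - 2 p = 3 + 2 p$)
$X = -320$ ($X = - 5 \left(\left(3 + 2 \cdot 2\right) + 1\right)^{2} = - 5 \left(\left(3 + 4\right) + 1\right)^{2} = - 5 \left(7 + 1\right)^{2} = - 5 \cdot 8^{2} = \left(-5\right) 64 = -320$)
$V = -1019748924$ ($V = \left(-102818\right) 9918 = -1019748924$)
$\left(-51 + X\right) \left(-85\right) + V = \left(-51 - 320\right) \left(-85\right) - 1019748924 = \left(-371\right) \left(-85\right) - 1019748924 = 31535 - 1019748924 = -1019717389$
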